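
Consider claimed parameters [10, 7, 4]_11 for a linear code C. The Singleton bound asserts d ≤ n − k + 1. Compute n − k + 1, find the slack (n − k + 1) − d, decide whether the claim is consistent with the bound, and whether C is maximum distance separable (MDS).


Singleton RHS = n − k + 1 = 4, slack = 0, bound satisfied, MDS.

Singleton bound: d ≤ n − k + 1.
Here n = 10, k = 7, so n − k + 1 = 4.
Given d = 4, check d ≤ 4: YES.
Slack = (n − k + 1) − d = 0.
The code is MDS (slack = 0).
Description: the claimed parameters are [10, 7, 4]_11; such a code would be MDS (meets Singleton bound).


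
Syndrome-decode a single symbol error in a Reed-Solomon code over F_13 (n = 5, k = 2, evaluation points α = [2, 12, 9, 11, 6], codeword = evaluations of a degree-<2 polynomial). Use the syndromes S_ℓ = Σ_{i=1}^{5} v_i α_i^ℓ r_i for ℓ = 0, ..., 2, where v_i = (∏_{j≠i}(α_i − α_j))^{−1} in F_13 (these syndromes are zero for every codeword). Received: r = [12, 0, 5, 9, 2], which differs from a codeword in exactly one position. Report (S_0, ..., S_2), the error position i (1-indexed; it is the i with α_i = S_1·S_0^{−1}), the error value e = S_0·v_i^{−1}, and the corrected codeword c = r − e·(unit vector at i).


S = (12, 4, 10), error at position 3, error magnitude e = 4, c = [12, 0, 1, 9, 2].

Step 1: column multipliers v_i = (∏_{j≠i}(α_i − α_j))^{−1} mod 13.
  i = 1 (α = 2): (2−12)(2−9)(2−11)(2−6) = (−10)·(−7)·(−9)·(−4) = 2520 ≡ 11, so v_1 = 11^{−1} = 6 (mod 13).
  i = 2 (α = 12): (12−2)(12−9)(12−11)(12−6) = 10·3·1·6 = 180 ≡ 11, so v_2 = 11^{−1} = 6 (mod 13).
  i = 3 (α = 9): (9−2)(9−12)(9−11)(9−6) = 7·(−3)·(−2)·3 = 126 ≡ 9, so v_3 = 9^{−1} = 3 (mod 13).
  i = 4 (α = 11): (11−2)(11−12)(11−9)(11−6) = 9·(−1)·2·5 = −90 ≡ 1, so v_4 = 1^{−1} = 1 (mod 13).
  i = 5 (α = 6): (6−2)(6−12)(6−9)(6−11) = 4·(−6)·(−3)·(−5) = −360 ≡ 4, so v_5 = 4^{−1} = 10 (mod 13).
  v = [6, 6, 3, 1, 10].
Step 2: syndromes of r = [12, 0, 5, 9, 2] (all sums mod 13).
  S_0 = Σ v_i r_i = 6·12 + 6·0 + 3·5 + 1·9 + 10·2 = 116 ≡ 12.
  S_1 = Σ v_i α_i r_i = 6·2·12 + 6·12·0 + 3·9·5 + 1·11·9 + 10·6·2 = 498 ≡ 4.
  α_i^2 mod 13 = [4, 1, 3, 4, 10].
  S_2 = Σ v_i α_i^2 r_i = 6·4·12 + 6·1·0 + 3·3·5 + 1·4·9 + 10·10·2 = 569 ≡ 10.
  S = (12, 4, 10) ≠ 0, so r is not a codeword (an error is present).
Step 3: locate the error. For a single error e at position i, S_ℓ = v_i·e·α_i^ℓ, so α_err = S_1/S_0.
  S_0^{−1} = 12^{−1} = 12 (mod 13), so α_err = 4·12 = 48 ≡ 9 = α_3. Error position i = 3.
  Consistency check: S_2/S_1 = 10·10 = 100 ≡ 9 = α_err ✓ (single-error assumption holds).
Step 4: error magnitude e = S_0/v_3 = S_0·∏_{j≠3}(α_3 − α_j) = 12·9 = 108 ≡ 4 (mod 13).
Step 5: correct position 3: c_3 = r_3 − e = 5 − 4 ≡ 1 (mod 13). Hence c = [12, 0, 1, 9, 2].
  Check: interpolating c through the α_i gives m(x) = 4 + 4·x (degree < 2) with m(α_i) = c_i for every i, so c is indeed a codeword.


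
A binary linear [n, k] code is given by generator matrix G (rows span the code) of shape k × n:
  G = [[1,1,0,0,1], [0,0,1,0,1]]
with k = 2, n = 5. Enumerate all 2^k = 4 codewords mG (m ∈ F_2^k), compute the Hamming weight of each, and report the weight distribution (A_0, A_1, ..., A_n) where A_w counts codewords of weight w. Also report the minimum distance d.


Weight distribution: A_0 = 1, A_2 = 1, A_3 = 2. Minimum distance d = 2.

Enumerate all 2^2 = 4 messages m ∈ F_2^2.
For each, compute codeword c = mG in F_2^5, then tally its weight.
  m = 00 → c = 00000, weight = 0.
  m = 10 → c = 11001, weight = 3.
  m = 01 → c = 00101, weight = 2.
  m = 11 → c = 11100, weight = 3.
Tally weights:
  weight 0: 1 codewords.
  weight 2: 1 codewords.
  weight 3: 2 codewords.
Minimum distance d = smallest w > 0 with A_w > 0 = 2.
Sanity: Σ A_w = 4 = 2^2 = 4 ✓.


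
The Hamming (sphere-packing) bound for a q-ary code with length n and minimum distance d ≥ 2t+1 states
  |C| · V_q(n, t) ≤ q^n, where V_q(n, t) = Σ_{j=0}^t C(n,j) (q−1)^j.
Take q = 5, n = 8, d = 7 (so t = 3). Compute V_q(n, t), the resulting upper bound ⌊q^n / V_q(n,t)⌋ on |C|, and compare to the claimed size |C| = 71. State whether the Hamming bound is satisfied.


V_q(n, t) = 4065, q^n = 390625, Hamming bound = 96, |C| = 71 ≤ bound (satisfied).

Step 1: Compute V_q(n, t) = Σ_{j=0}^3 C(n, j) (q−1)^j.
  j = 0: C(8,0)·(4)^0 = 1·1 = 1.
  j = 1: C(8,1)·(4)^1 = 8·4 = 32.
  j = 2: C(8,2)·(4)^2 = 28·16 = 448.
  j = 3: C(8,3)·(4)^3 = 56·64 = 3584.
  V_q(n, t) = 1 + 32 + 448 + 3584 = 4065.
Step 2: q^n = 5^8 = 390625.
Step 3: Hamming bound ⌊q^n / V_q(n,t)⌋ = ⌊390625/4065⌋ = 96.
Step 4: Compare |C| = 71 to 96: satisfied.
The claimed |C| lies below the Hamming bound.


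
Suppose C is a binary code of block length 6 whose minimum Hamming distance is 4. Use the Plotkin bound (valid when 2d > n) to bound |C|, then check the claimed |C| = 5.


Plotkin bound M ≤ 4; given |C| = 5 > bound (violated).

Check applicability: 2d = 8, n = 6.
2d − n = 2 > 0, so Plotkin applies.
Compute d/(2d−n) = 4/2 ≈ 2.0000.
⌊d/(2d−n)⌋ = 2.
Plotkin bound: M ≤ 2·2 = 4.
Given |C| = 5, check: VIOLATED.
This |C| is above the Plotkin bound, so no binary code with n = 6, d = 4 and 5 codewords exists.


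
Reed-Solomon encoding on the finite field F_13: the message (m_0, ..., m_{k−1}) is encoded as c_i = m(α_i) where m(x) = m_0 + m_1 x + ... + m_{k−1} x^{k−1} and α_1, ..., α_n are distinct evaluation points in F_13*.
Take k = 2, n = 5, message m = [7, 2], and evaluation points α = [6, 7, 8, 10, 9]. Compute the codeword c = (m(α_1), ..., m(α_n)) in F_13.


c = [6, 8, 10, 1, 12]

Message polynomial: m(x) = 7 + 2·x (mod 13).
For each evaluation point α_i, compute m(α_i) mod 13:
  α_1 = 6: Horner steps 2 → 6, so m(6) = 6.
  α_2 = 7: Horner steps 2 → 8, so m(7) = 8.
  α_3 = 8: Horner steps 2 → 10, so m(8) = 10.
  α_4 = 10: Horner steps 2 → 1, so m(10) = 1.
  α_5 = 9: Horner steps 2 → 12, so m(9) = 12.
Codeword c = [6, 8, 10, 1, 12] ∈ F_13^5.


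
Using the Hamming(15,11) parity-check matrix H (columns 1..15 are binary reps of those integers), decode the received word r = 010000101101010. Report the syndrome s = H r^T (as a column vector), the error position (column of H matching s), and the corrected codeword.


s = (0, 1, 0, 0)^T, error position = 4, corrected codeword c = 010100101101010

Compute s = H r^T mod 2 one row at a time:
  s_1 = 0 + 1 + 1 + 0 + 1 + 0 + 1 + 0 = 4 ≡ 0 (mod 2).
  s_2 = 0 + 0 + 0 + 1 + 1 + 0 + 1 + 0 = 3 ≡ 1 (mod 2).
  s_3 = 1 + 0 + 0 + 1 + 1 + 0 + 1 + 0 = 4 ≡ 0 (mod 2).
  s_4 = 0 + 0 + 0 + 1 + 1 + 0 + 0 + 0 = 2 ≡ 0 (mod 2).
s = (0, 1, 0, 0)^T — this equals column 4 of H (binary 0100), so error is at position 4.
Correct: flip bit 4 of r = 010000101101010 to get c = 010100101101010.


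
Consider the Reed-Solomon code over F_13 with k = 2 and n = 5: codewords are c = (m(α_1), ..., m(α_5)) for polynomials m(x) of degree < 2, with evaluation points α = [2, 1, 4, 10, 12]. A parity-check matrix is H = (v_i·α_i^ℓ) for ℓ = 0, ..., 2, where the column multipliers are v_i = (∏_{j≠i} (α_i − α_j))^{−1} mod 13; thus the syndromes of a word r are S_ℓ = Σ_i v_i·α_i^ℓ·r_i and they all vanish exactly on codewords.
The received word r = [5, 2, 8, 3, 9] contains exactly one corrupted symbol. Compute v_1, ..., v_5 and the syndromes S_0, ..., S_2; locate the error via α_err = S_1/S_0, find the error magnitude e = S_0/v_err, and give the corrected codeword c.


S = (5, 7, 2), error at position 3, error magnitude e = 10, c = [5, 2, 11, 3, 9].

Step 1: column multipliers v_i = (∏_{j≠i}(α_i − α_j))^{−1} mod 13.
  i = 1 (α = 2): (2−1)(2−4)(2−10)(2−12) = 1·(−2)·(−8)·(−10) = −160 ≡ 9, so v_1 = 9^{−1} = 3 (mod 13).
  i = 2 (α = 1): (1−2)(1−4)(1−10)(1−12) = (−1)·(−3)·(−9)·(−11) = 297 ≡ 11, so v_2 = 11^{−1} = 6 (mod 13).
  i = 3 (α = 4): (4−2)(4−1)(4−10)(4−12) = 2·3·(−6)·(−8) = 288 ≡ 2, so v_3 = 2^{−1} = 7 (mod 13).
  i = 4 (α = 10): (10−2)(10−1)(10−4)(10−12) = 8·9·6·(−2) = −864 ≡ 7, so v_4 = 7^{−1} = 2 (mod 13).
  i = 5 (α = 12): (12−2)(12−1)(12−4)(12−10) = 10·11·8·2 = 1760 ≡ 5, so v_5 = 5^{−1} = 8 (mod 13).
  v = [3, 6, 7, 2, 8].
Step 2: syndromes of r = [5, 2, 8, 3, 9] (all sums mod 13).
  S_0 = Σ v_i r_i = 3·5 + 6·2 + 7·8 + 2·3 + 8·9 = 161 ≡ 5.
  S_1 = Σ v_i α_i r_i = 3·2·5 + 6·1·2 + 7·4·8 + 2·10·3 + 8·12·9 = 1190 ≡ 7.
  α_i^2 mod 13 = [4, 1, 3, 9, 1].
  S_2 = Σ v_i α_i^2 r_i = 3·4·5 + 6·1·2 + 7·3·8 + 2·9·3 + 8·1·9 = 366 ≡ 2.
  S = (5, 7, 2) ≠ 0, so r is not a codeword (an error is present).
Step 3: locate the error. For a single error e at position i, S_ℓ = v_i·e·α_i^ℓ, so α_err = S_1/S_0.
  S_0^{−1} = 5^{−1} = 8 (mod 13), so α_err = 7·8 = 56 ≡ 4 = α_3. Error position i = 3.
  Consistency check: S_2/S_1 = 2·2 = 4 ≡ 4 = α_err ✓ (single-error assumption holds).
Step 4: error magnitude e = S_0/v_3 = S_0·∏_{j≠3}(α_3 − α_j) = 5·2 = 10 ≡ 10 (mod 13).
Step 5: correct position 3: c_3 = r_3 − e = 8 − 10 ≡ 11 (mod 13). Hence c = [5, 2, 11, 3, 9].
  Check: interpolating c through the α_i gives m(x) = 12 + 3·x (degree < 2) with m(α_i) = c_i for every i, so c is indeed a codeword.


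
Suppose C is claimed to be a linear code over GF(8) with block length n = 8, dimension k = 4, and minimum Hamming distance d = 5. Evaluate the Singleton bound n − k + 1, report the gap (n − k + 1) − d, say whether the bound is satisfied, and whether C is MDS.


Singleton RHS = n − k + 1 = 5, slack = 0, bound satisfied, MDS.

Singleton bound: d ≤ n − k + 1.
Here n = 8, k = 4, so n − k + 1 = 5.
Given d = 5, check d ≤ 5: YES.
Slack = (n − k + 1) − d = 0.
The code is MDS (slack = 0).
Description: the claimed parameters are [8, 4, 5]_8; such a code would be MDS (meets Singleton bound).


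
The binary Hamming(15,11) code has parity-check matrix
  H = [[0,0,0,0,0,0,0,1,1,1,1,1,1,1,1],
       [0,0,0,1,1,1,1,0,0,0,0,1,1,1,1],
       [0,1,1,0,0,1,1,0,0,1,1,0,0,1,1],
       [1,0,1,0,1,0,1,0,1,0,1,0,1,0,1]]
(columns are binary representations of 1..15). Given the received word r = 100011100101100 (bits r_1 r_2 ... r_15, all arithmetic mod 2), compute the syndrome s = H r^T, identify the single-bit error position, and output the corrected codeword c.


s = (1, 1, 1, 0)^T, error position = 14, corrected codeword c = 100011100101110

Compute s = H r^T mod 2 one row at a time:
  s_1 = 0 + 0 + 1 + 0 + 1 + 1 + 0 + 0 = 3 ≡ 1 (mod 2).
  s_2 = 0 + 1 + 1 + 1 + 1 + 1 + 0 + 0 = 5 ≡ 1 (mod 2).
  s_3 = 0 + 0 + 1 + 1 + 1 + 0 + 0 + 0 = 3 ≡ 1 (mod 2).
  s_4 = 1 + 0 + 1 + 1 + 0 + 0 + 1 + 0 = 4 ≡ 0 (mod 2).
s = (1, 1, 1, 0)^T — this equals column 14 of H (binary 1110), so error is at position 14.
Correct: flip bit 14 of r = 100011100101100 to get c = 100011100101110.


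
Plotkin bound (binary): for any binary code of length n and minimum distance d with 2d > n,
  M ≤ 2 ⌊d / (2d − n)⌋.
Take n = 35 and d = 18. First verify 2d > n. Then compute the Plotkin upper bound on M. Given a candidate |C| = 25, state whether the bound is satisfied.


Plotkin bound M ≤ 36; given |C| = 25 ≤ bound (satisfied).

Check applicability: 2d = 36, n = 35.
2d − n = 1 > 0, so Plotkin applies.
Compute d/(2d−n) = 18/1 ≈ 18.0000.
⌊d/(2d−n)⌋ = 18.
Plotkin bound: M ≤ 2·18 = 36.
Given |C| = 25, check: satisfied.
This |C| is below the Plotkin bound.


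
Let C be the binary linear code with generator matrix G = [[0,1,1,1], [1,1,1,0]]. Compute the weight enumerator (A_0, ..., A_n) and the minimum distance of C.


Weight distribution: A_0 = 1, A_2 = 1, A_3 = 2. Minimum distance d = 2.

Enumerate all 2^2 = 4 messages m ∈ F_2^2.
For each, compute codeword c = mG in F_2^4, then tally its weight.
  m = 00 → c = 0000, weight = 0.
  m = 10 → c = 0111, weight = 3.
  m = 01 → c = 1110, weight = 3.
  m = 11 → c = 1001, weight = 2.
Tally weights:
  weight 0: 1 codewords.
  weight 2: 1 codewords.
  weight 3: 2 codewords.
Minimum distance d = smallest w > 0 with A_w > 0 = 2.
Sanity: Σ A_w = 4 = 2^2 = 4 ✓.


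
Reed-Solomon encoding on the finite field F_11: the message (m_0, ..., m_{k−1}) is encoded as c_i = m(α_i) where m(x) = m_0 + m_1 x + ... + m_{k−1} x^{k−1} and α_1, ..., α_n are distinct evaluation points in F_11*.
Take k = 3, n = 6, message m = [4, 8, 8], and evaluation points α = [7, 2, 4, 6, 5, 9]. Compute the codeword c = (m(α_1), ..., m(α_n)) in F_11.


c = [1, 8, 10, 10, 2, 9]

Message polynomial: m(x) = 4 + 8·x + 8·x^2 (mod 11).
For each evaluation point α_i, compute m(α_i) mod 11:
  α_1 = 7: Horner steps 8 → 9 → 1, so m(7) = 1.
  α_2 = 2: Horner steps 8 → 2 → 8, so m(2) = 8.
  α_3 = 4: Horner steps 8 → 7 → 10, so m(4) = 10.
  α_4 = 6: Horner steps 8 → 1 → 10, so m(6) = 10.
  α_5 = 5: Horner steps 8 → 4 → 2, so m(5) = 2.
  α_6 = 9: Horner steps 8 → 3 → 9, so m(9) = 9.
Codeword c = [1, 8, 10, 10, 2, 9] ∈ F_11^6.


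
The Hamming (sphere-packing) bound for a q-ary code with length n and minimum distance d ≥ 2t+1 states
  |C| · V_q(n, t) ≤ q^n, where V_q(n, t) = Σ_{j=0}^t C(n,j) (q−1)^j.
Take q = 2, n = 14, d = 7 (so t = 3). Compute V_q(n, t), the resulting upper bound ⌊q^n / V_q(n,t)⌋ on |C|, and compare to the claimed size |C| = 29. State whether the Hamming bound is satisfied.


V_q(n, t) = 470, q^n = 16384, Hamming bound = 34, |C| = 29 ≤ bound (satisfied).

Step 1: Compute V_q(n, t) = Σ_{j=0}^3 C(n, j) (q−1)^j.
  j = 0: C(14,0)·(1)^0 = 1·1 = 1.
  j = 1: C(14,1)·(1)^1 = 14·1 = 14.
  j = 2: C(14,2)·(1)^2 = 91·1 = 91.
  j = 3: C(14,3)·(1)^3 = 364·1 = 364.
  V_q(n, t) = 1 + 14 + 91 + 364 = 470.
Step 2: q^n = 2^14 = 16384.
Step 3: Hamming bound ⌊q^n / V_q(n,t)⌋ = ⌊16384/470⌋ = 34.
Step 4: Compare |C| = 29 to 34: satisfied.
The claimed |C| lies below the Hamming bound.


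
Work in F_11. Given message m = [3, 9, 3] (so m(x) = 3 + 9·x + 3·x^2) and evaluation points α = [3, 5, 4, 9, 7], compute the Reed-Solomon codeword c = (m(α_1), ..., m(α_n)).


c = [2, 2, 10, 8, 4]

Message polynomial: m(x) = 3 + 9·x + 3·x^2 (mod 11).
For each evaluation point α_i, compute m(α_i) mod 11:
  α_1 = 3: Horner steps 3 → 7 → 2, so m(3) = 2.
  α_2 = 5: Horner steps 3 → 2 → 2, so m(5) = 2.
  α_3 = 4: Horner steps 3 → 10 → 10, so m(4) = 10.
  α_4 = 9: Horner steps 3 → 3 → 8, so m(9) = 8.
  α_5 = 7: Horner steps 3 → 8 → 4, so m(7) = 4.
Codeword c = [2, 2, 10, 8, 4] ∈ F_11^5.


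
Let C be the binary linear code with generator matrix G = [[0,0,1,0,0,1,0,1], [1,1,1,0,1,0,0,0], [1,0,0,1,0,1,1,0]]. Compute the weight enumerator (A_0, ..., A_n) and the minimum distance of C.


Weight distribution: A_0 = 1, A_3 = 1, A_4 = 2, A_5 = 3, A_6 = 1. Minimum distance d = 3.

Enumerate all 2^3 = 8 messages m ∈ F_2^3.
For each, compute codeword c = mG in F_2^8, then tally its weight.
  m = 000 → c = 00000000, weight = 0.
  m = 100 → c = 00100101, weight = 3.
  m = 010 → c = 11101000, weight = 4.
  m = 110 → c = 11001101, weight = 5.
  m = 001 → c = 10010110, weight = 4.
  m = 101 → c = 10110011, weight = 5.
  m = 011 → c = 01111110, weight = 6.
  m = 111 → c = 01011011, weight = 5.
Tally weights:
  weight 0: 1 codewords.
  weight 3: 1 codewords.
  weight 4: 2 codewords.
  weight 5: 3 codewords.
  weight 6: 1 codewords.
Minimum distance d = smallest w > 0 with A_w > 0 = 3.
Sanity: Σ A_w = 8 = 2^3 = 8 ✓.


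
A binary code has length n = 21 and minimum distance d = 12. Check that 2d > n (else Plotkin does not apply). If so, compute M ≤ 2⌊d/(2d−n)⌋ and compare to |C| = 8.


Plotkin bound M ≤ 8; given |C| = 8 ≤ bound (satisfied).

Check applicability: 2d = 24, n = 21.
2d − n = 3 > 0, so Plotkin applies.
Compute d/(2d−n) = 12/3 ≈ 4.0000.
⌊d/(2d−n)⌋ = 4.
Plotkin bound: M ≤ 2·4 = 8.
Given |C| = 8, check: satisfied.
This |C| is at the Plotkin bound.


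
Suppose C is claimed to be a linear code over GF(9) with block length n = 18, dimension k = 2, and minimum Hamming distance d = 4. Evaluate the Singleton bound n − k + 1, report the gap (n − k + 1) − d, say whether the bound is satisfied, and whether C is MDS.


Singleton RHS = n − k + 1 = 17, slack = 13, bound satisfied, not MDS.

Singleton bound: d ≤ n − k + 1.
Here n = 18, k = 2, so n − k + 1 = 17.
Given d = 4, check d ≤ 17: YES.
Slack = (n − k + 1) − d = 13.
The code is NOT MDS (slack = 13 > 0).
Description: the claimed parameters are [18, 2, 4]_9; such a code would be non-MDS.


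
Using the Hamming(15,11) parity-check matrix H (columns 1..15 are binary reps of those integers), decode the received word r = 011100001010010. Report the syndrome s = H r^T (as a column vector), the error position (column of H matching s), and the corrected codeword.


s = (1, 0, 0, 1)^T, error position = 9, corrected codeword c = 011100000010010

Compute s = H r^T mod 2 one row at a time:
  s_1 = 0 + 1 + 0 + 1 + 0 + 0 + 1 + 0 = 3 ≡ 1 (mod 2).
  s_2 = 1 + 0 + 0 + 0 + 0 + 0 + 1 + 0 = 2 ≡ 0 (mod 2).
  s_3 = 1 + 1 + 0 + 0 + 0 + 1 + 1 + 0 = 4 ≡ 0 (mod 2).
  s_4 = 0 + 1 + 0 + 0 + 1 + 1 + 0 + 0 = 3 ≡ 1 (mod 2).
s = (1, 0, 0, 1)^T — this equals column 9 of H (binary 1001), so error is at position 9.
Correct: flip bit 9 of r = 011100001010010 to get c = 011100000010010.


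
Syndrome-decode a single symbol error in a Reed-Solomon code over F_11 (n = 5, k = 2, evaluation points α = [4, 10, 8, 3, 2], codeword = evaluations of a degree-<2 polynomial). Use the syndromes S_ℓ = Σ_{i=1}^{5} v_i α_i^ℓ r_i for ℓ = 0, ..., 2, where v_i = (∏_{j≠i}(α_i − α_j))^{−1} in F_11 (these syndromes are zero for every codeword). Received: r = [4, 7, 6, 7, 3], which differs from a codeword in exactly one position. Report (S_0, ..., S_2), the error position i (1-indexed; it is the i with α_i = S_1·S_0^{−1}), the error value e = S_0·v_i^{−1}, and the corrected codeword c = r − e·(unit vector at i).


S = (1, 3, 9), error at position 4, error magnitude e = 9, c = [4, 7, 6, 9, 3].

Step 1: column multipliers v_i = (∏_{j≠i}(α_i − α_j))^{−1} mod 11.
  i = 1 (α = 4): (4−10)(4−8)(4−3)(4−2) = (−6)·(−4)·1·2 = 48 ≡ 4, so v_1 = 4^{−1} = 3 (mod 11).
  i = 2 (α = 10): (10−4)(10−8)(10−3)(10−2) = 6·2·7·8 = 672 ≡ 1, so v_2 = 1^{−1} = 1 (mod 11).
  i = 3 (α = 8): (8−4)(8−10)(8−3)(8−2) = 4·(−2)·5·6 = −240 ≡ 2, so v_3 = 2^{−1} = 6 (mod 11).
  i = 4 (α = 3): (3−4)(3−10)(3−8)(3−2) = (−1)·(−7)·(−5)·1 = −35 ≡ 9, so v_4 = 9^{−1} = 5 (mod 11).
  i = 5 (α = 2): (2−4)(2−10)(2−8)(2−3) = (−2)·(−8)·(−6)·(−1) = 96 ≡ 8, so v_5 = 8^{−1} = 7 (mod 11).
  v = [3, 1, 6, 5, 7].
Step 2: syndromes of r = [4, 7, 6, 7, 3] (all sums mod 11).
  S_0 = Σ v_i r_i = 3·4 + 1·7 + 6·6 + 5·7 + 7·3 = 111 ≡ 1.
  S_1 = Σ v_i α_i r_i = 3·4·4 + 1·10·7 + 6·8·6 + 5·3·7 + 7·2·3 = 553 ≡ 3.
  α_i^2 mod 11 = [5, 1, 9, 9, 4].
  S_2 = Σ v_i α_i^2 r_i = 3·5·4 + 1·1·7 + 6·9·6 + 5·9·7 + 7·4·3 = 790 ≡ 9.
  S = (1, 3, 9) ≠ 0, so r is not a codeword (an error is present).
Step 3: locate the error. For a single error e at position i, S_ℓ = v_i·e·α_i^ℓ, so α_err = S_1/S_0.
  S_0^{−1} = 1^{−1} = 1 (mod 11), so α_err = 3·1 = 3 ≡ 3 = α_4. Error position i = 4.
  Consistency check: S_2/S_1 = 9·4 = 36 ≡ 3 = α_err ✓ (single-error assumption holds).
Step 4: error magnitude e = S_0/v_4 = S_0·∏_{j≠4}(α_4 − α_j) = 1·9 = 9 ≡ 9 (mod 11).
Step 5: correct position 4: c_4 = r_4 − e = 7 − 9 ≡ 9 (mod 11). Hence c = [4, 7, 6, 9, 3].
  Check: interpolating c through the α_i gives m(x) = 2 + 6·x (degree < 2) with m(α_i) = c_i for every i, so c is indeed a codeword.


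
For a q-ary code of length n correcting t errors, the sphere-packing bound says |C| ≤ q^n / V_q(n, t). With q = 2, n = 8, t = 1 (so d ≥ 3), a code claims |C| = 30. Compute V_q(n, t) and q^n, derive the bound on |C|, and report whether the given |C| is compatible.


V_q(n, t) = 9, q^n = 256, Hamming bound = 28, |C| = 30 > bound (violated).

Step 1: Compute V_q(n, t) = Σ_{j=0}^1 C(n, j) (q−1)^j.
  j = 0: C(8,0)·(1)^0 = 1·1 = 1.
  j = 1: C(8,1)·(1)^1 = 8·1 = 8.
  V_q(n, t) = 1 + 8 = 9.
Step 2: q^n = 2^8 = 256.
Step 3: Hamming bound ⌊q^n / V_q(n,t)⌋ = ⌊256/9⌋ = 28.
Step 4: Compare |C| = 30 to 28: violated.
The claimed |C| lies above the Hamming bound, so no 2-ary code of length 8 with d ≥ 3 can have 30 codewords.


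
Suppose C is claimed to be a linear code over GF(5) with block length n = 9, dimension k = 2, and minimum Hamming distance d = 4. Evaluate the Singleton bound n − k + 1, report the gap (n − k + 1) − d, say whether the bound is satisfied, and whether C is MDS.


Singleton RHS = n − k + 1 = 8, slack = 4, bound satisfied, not MDS.

Singleton bound: d ≤ n − k + 1.
Here n = 9, k = 2, so n − k + 1 = 8.
Given d = 4, check d ≤ 8: YES.
Slack = (n − k + 1) − d = 4.
The code is NOT MDS (slack = 4 > 0).
Description: the claimed parameters are [9, 2, 4]_5; such a code would be non-MDS.


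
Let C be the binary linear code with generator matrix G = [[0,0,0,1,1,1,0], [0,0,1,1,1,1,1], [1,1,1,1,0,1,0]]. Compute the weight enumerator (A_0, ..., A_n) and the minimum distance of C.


Weight distribution: A_0 = 1, A_2 = 1, A_3 = 1, A_4 = 2, A_5 = 3. Minimum distance d = 2.

Enumerate all 2^3 = 8 messages m ∈ F_2^3.
For each, compute codeword c = mG in F_2^7, then tally its weight.
  m = 000 → c = 0000000, weight = 0.
  m = 100 → c = 0001110, weight = 3.
  m = 010 → c = 0011111, weight = 5.
  m = 110 → c = 0010001, weight = 2.
  m = 001 → c = 1111010, weight = 5.
  m = 101 → c = 1110100, weight = 4.
  m = 011 → c = 1100101, weight = 4.
  m = 111 → c = 1101011, weight = 5.
Tally weights:
  weight 0: 1 codewords.
  weight 2: 1 codewords.
  weight 3: 1 codewords.
  weight 4: 2 codewords.
  weight 5: 3 codewords.
Minimum distance d = smallest w > 0 with A_w > 0 = 2.
Sanity: Σ A_w = 8 = 2^3 = 8 ✓.


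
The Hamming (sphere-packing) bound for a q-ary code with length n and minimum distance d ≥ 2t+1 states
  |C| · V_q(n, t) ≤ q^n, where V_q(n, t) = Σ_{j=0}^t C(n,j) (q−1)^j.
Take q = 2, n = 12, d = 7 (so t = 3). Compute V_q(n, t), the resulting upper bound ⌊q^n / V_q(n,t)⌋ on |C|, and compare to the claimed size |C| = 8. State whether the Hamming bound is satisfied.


V_q(n, t) = 299, q^n = 4096, Hamming bound = 13, |C| = 8 ≤ bound (satisfied).

Step 1: Compute V_q(n, t) = Σ_{j=0}^3 C(n, j) (q−1)^j.
  j = 0: C(12,0)·(1)^0 = 1·1 = 1.
  j = 1: C(12,1)·(1)^1 = 12·1 = 12.
  j = 2: C(12,2)·(1)^2 = 66·1 = 66.
  j = 3: C(12,3)·(1)^3 = 220·1 = 220.
  V_q(n, t) = 1 + 12 + 66 + 220 = 299.
Step 2: q^n = 2^12 = 4096.
Step 3: Hamming bound ⌊q^n / V_q(n,t)⌋ = ⌊4096/299⌋ = 13.
Step 4: Compare |C| = 8 to 13: satisfied.
The claimed |C| lies below the Hamming bound.


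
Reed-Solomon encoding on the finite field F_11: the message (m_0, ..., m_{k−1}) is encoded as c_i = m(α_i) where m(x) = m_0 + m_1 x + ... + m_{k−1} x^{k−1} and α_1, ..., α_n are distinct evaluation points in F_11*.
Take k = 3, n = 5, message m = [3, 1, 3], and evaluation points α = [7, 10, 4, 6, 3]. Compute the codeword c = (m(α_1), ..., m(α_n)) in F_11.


c = [3, 5, 0, 7, 0]

Message polynomial: m(x) = 3 + 1·x + 3·x^2 (mod 11).
For each evaluation point α_i, compute m(α_i) mod 11:
  α_1 = 7: Horner steps 3 → 0 → 3, so m(7) = 3.
  α_2 = 10: Horner steps 3 → 9 → 5, so m(10) = 5.
  α_3 = 4: Horner steps 3 → 2 → 0, so m(4) = 0.
  α_4 = 6: Horner steps 3 → 8 → 7, so m(6) = 7.
  α_5 = 3: Horner steps 3 → 10 → 0, so m(3) = 0.
Codeword c = [3, 5, 0, 7, 0] ∈ F_11^5.


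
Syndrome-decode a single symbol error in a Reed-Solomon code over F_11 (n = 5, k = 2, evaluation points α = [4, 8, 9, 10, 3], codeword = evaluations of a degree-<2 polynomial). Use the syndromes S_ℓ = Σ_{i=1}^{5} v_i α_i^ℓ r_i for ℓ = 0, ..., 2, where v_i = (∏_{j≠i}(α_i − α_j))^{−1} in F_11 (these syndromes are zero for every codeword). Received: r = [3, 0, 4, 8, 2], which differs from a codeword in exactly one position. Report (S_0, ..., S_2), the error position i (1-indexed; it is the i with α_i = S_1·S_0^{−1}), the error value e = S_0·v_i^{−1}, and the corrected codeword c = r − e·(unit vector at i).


S = (8, 10, 7), error at position 1, error magnitude e = 8, c = [6, 0, 4, 8, 2].

Step 1: column multipliers v_i = (∏_{j≠i}(α_i − α_j))^{−1} mod 11.
  i = 1 (α = 4): (4−8)(4−9)(4−10)(4−3) = (−4)·(−5)·(−6)·1 = −120 ≡ 1, so v_1 = 1^{−1} = 1 (mod 11).
  i = 2 (α = 8): (8−4)(8−9)(8−10)(8−3) = 4·(−1)·(−2)·5 = 40 ≡ 7, so v_2 = 7^{−1} = 8 (mod 11).
  i = 3 (α = 9): (9−4)(9−8)(9−10)(9−3) = 5·1·(−1)·6 = −30 ≡ 3, so v_3 = 3^{−1} = 4 (mod 11).
  i = 4 (α = 10): (10−4)(10−8)(10−9)(10−3) = 6·2·1·7 = 84 ≡ 7, so v_4 = 7^{−1} = 8 (mod 11).
  i = 5 (α = 3): (3−4)(3−8)(3−9)(3−10) = (−1)·(−5)·(−6)·(−7) = 210 ≡ 1, so v_5 = 1^{−1} = 1 (mod 11).
  v = [1, 8, 4, 8, 1].
Step 2: syndromes of r = [3, 0, 4, 8, 2] (all sums mod 11).
  S_0 = Σ v_i r_i = 1·3 + 8·0 + 4·4 + 8·8 + 1·2 = 85 ≡ 8.
  S_1 = Σ v_i α_i r_i = 1·4·3 + 8·8·0 + 4·9·4 + 8·10·8 + 1·3·2 = 802 ≡ 10.
  α_i^2 mod 11 = [5, 9, 4, 1, 9].
  S_2 = Σ v_i α_i^2 r_i = 1·5·3 + 8·9·0 + 4·4·4 + 8·1·8 + 1·9·2 = 161 ≡ 7.
  S = (8, 10, 7) ≠ 0, so r is not a codeword (an error is present).
Step 3: locate the error. For a single error e at position i, S_ℓ = v_i·e·α_i^ℓ, so α_err = S_1/S_0.
  S_0^{−1} = 8^{−1} = 7 (mod 11), so α_err = 10·7 = 70 ≡ 4 = α_1. Error position i = 1.
  Consistency check: S_2/S_1 = 7·10 = 70 ≡ 4 = α_err ✓ (single-error assumption holds).
Step 4: error magnitude e = S_0/v_1 = S_0·∏_{j≠1}(α_1 − α_j) = 8·1 = 8 ≡ 8 (mod 11).
Step 5: correct position 1: c_1 = r_1 − e = 3 − 8 ≡ 6 (mod 11). Hence c = [6, 0, 4, 8, 2].
  Check: interpolating c through the α_i gives m(x) = 1 + 4·x (degree < 2) with m(α_i) = c_i for every i, so c is indeed a codeword.


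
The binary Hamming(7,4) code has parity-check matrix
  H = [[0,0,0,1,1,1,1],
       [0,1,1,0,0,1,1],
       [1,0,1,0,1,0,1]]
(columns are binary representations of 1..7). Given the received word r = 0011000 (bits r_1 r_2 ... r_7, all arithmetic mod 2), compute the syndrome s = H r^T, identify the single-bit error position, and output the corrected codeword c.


s = (1, 1, 1)^T, error position = 7, corrected codeword c = 0011001

Compute s = H r^T mod 2 one row at a time:
  s_1 = 1 + 0 + 0 + 0 = 1 ≡ 1 (mod 2).
  s_2 = 0 + 1 + 0 + 0 = 1 ≡ 1 (mod 2).
  s_3 = 0 + 1 + 0 + 0 = 1 ≡ 1 (mod 2).
s = (1, 1, 1)^T — this equals column 7 of H (binary 111), so error is at position 7.
Correct: flip bit 7 of r = 0011000 to get c = 0011001.


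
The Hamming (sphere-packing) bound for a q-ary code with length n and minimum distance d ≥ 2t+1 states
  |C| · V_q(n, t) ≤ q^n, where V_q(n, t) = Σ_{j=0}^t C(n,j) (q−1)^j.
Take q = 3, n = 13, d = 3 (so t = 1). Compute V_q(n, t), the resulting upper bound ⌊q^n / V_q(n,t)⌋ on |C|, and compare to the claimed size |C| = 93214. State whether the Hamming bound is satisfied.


V_q(n, t) = 27, q^n = 1594323, Hamming bound = 59049, |C| = 93214 > bound (violated).

Step 1: Compute V_q(n, t) = Σ_{j=0}^1 C(n, j) (q−1)^j.
  j = 0: C(13,0)·(2)^0 = 1·1 = 1.
  j = 1: C(13,1)·(2)^1 = 13·2 = 26.
  V_q(n, t) = 1 + 26 = 27.
Step 2: q^n = 3^13 = 1594323.
Step 3: Hamming bound ⌊q^n / V_q(n,t)⌋ = ⌊1594323/27⌋ = 59049.
Step 4: Compare |C| = 93214 to 59049: violated.
The claimed |C| lies above the Hamming bound, so no 3-ary code of length 13 with d ≥ 3 can have 93214 codewords.


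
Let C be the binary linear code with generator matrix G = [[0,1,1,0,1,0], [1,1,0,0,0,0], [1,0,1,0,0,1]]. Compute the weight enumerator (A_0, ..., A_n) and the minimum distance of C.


Weight distribution: A_0 = 1, A_2 = 2, A_3 = 4, A_4 = 1. Minimum distance d = 2.

Enumerate all 2^3 = 8 messages m ∈ F_2^3.
For each, compute codeword c = mG in F_2^6, then tally its weight.
  m = 000 → c = 000000, weight = 0.
  m = 100 → c = 011010, weight = 3.
  m = 010 → c = 110000, weight = 2.
  m = 110 → c = 101010, weight = 3.
  m = 001 → c = 101001, weight = 3.
  m = 101 → c = 110011, weight = 4.
  m = 011 → c = 011001, weight = 3.
  m = 111 → c = 000011, weight = 2.
Tally weights:
  weight 0: 1 codewords.
  weight 2: 2 codewords.
  weight 3: 4 codewords.
  weight 4: 1 codewords.
Minimum distance d = smallest w > 0 with A_w > 0 = 2.
Sanity: Σ A_w = 8 = 2^3 = 8 ✓.


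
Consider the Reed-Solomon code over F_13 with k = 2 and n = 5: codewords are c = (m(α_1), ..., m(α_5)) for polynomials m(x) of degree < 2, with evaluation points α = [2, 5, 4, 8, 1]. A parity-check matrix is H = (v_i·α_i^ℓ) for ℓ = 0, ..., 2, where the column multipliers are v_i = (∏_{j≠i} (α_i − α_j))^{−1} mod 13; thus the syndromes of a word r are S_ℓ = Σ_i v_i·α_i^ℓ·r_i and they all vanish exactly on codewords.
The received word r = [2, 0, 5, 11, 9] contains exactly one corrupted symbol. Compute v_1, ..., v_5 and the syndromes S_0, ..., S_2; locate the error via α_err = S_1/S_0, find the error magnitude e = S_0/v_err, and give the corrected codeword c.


S = (9, 9, 9), error at position 5, error magnitude e = 2, c = [2, 0, 5, 11, 7].

Step 1: column multipliers v_i = (∏_{j≠i}(α_i − α_j))^{−1} mod 13.
  i = 1 (α = 2): (2−5)(2−4)(2−8)(2−1) = (−3)·(−2)·(−6)·1 = −36 ≡ 3, so v_1 = 3^{−1} = 9 (mod 13).
  i = 2 (α = 5): (5−2)(5−4)(5−8)(5−1) = 3·1·(−3)·4 = −36 ≡ 3, so v_2 = 3^{−1} = 9 (mod 13).
  i = 3 (α = 4): (4−2)(4−5)(4−8)(4−1) = 2·(−1)·(−4)·3 = 24 ≡ 11, so v_3 = 11^{−1} = 6 (mod 13).
  i = 4 (α = 8): (8−2)(8−5)(8−4)(8−1) = 6·3·4·7 = 504 ≡ 10, so v_4 = 10^{−1} = 4 (mod 13).
  i = 5 (α = 1): (1−2)(1−5)(1−4)(1−8) = (−1)·(−4)·(−3)·(−7) = 84 ≡ 6, so v_5 = 6^{−1} = 11 (mod 13).
  v = [9, 9, 6, 4, 11].
Step 2: syndromes of r = [2, 0, 5, 11, 9] (all sums mod 13).
  S_0 = Σ v_i r_i = 9·2 + 9·0 + 6·5 + 4·11 + 11·9 = 191 ≡ 9.
  S_1 = Σ v_i α_i r_i = 9·2·2 + 9·5·0 + 6·4·5 + 4·8·11 + 11·1·9 = 607 ≡ 9.
  α_i^2 mod 13 = [4, 12, 3, 12, 1].
  S_2 = Σ v_i α_i^2 r_i = 9·4·2 + 9·12·0 + 6·3·5 + 4·12·11 + 11·1·9 = 789 ≡ 9.
  S = (9, 9, 9) ≠ 0, so r is not a codeword (an error is present).
Step 3: locate the error. For a single error e at position i, S_ℓ = v_i·e·α_i^ℓ, so α_err = S_1/S_0.
  S_0^{−1} = 9^{−1} = 3 (mod 13), so α_err = 9·3 = 27 ≡ 1 = α_5. Error position i = 5.
  Consistency check: S_2/S_1 = 9·3 = 27 ≡ 1 = α_err ✓ (single-error assumption holds).
Step 4: error magnitude e = S_0/v_5 = S_0·∏_{j≠5}(α_5 − α_j) = 9·6 = 54 ≡ 2 (mod 13).
Step 5: correct position 5: c_5 = r_5 − e = 9 − 2 ≡ 7 (mod 13). Hence c = [2, 0, 5, 11, 7].
  Check: interpolating c through the α_i gives m(x) = 12 + 8·x (degree < 2) with m(α_i) = c_i for every i, so c is indeed a codeword.


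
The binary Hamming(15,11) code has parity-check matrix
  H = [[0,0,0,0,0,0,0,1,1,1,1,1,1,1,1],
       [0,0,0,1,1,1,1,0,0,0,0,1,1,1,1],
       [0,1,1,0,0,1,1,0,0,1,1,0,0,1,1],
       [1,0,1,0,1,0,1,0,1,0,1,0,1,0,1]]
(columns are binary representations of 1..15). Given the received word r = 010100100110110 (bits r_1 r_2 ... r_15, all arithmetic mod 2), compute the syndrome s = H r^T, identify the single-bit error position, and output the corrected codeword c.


s = (0, 0, 1, 1)^T, error position = 3, corrected codeword c = 011100100110110

Compute s = H r^T mod 2 one row at a time:
  s_1 = 0 + 0 + 1 + 1 + 0 + 1 + 1 + 0 = 4 ≡ 0 (mod 2).
  s_2 = 1 + 0 + 0 + 1 + 0 + 1 + 1 + 0 = 4 ≡ 0 (mod 2).
  s_3 = 1 + 0 + 0 + 1 + 1 + 1 + 1 + 0 = 5 ≡ 1 (mod 2).
  s_4 = 0 + 0 + 0 + 1 + 0 + 1 + 1 + 0 = 3 ≡ 1 (mod 2).
s = (0, 0, 1, 1)^T — this equals column 3 of H (binary 0011), so error is at position 3.
Correct: flip bit 3 of r = 010100100110110 to get c = 011100100110110.


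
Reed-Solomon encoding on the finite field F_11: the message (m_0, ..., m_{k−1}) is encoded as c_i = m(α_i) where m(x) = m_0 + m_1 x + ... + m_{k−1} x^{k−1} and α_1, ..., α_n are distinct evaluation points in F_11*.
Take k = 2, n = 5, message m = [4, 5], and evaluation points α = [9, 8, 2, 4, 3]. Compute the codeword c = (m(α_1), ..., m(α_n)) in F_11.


c = [5, 0, 3, 2, 8]

Message polynomial: m(x) = 4 + 5·x (mod 11).
For each evaluation point α_i, compute m(α_i) mod 11:
  α_1 = 9: Horner steps 5 → 5, so m(9) = 5.
  α_2 = 8: Horner steps 5 → 0, so m(8) = 0.
  α_3 = 2: Horner steps 5 → 3, so m(2) = 3.
  α_4 = 4: Horner steps 5 → 2, so m(4) = 2.
  α_5 = 3: Horner steps 5 → 8, so m(3) = 8.
Codeword c = [5, 0, 3, 2, 8] ∈ F_11^5.


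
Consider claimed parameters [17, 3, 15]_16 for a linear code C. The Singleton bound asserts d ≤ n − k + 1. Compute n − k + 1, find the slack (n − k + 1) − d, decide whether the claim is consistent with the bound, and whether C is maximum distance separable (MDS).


Singleton RHS = n − k + 1 = 15, slack = 0, bound satisfied, MDS.

Singleton bound: d ≤ n − k + 1.
Here n = 17, k = 3, so n − k + 1 = 15.
Given d = 15, check d ≤ 15: YES.
Slack = (n − k + 1) − d = 0.
The code is MDS (slack = 0).
Description: the claimed parameters are [17, 3, 15]_16; such a code would be MDS (meets Singleton bound).


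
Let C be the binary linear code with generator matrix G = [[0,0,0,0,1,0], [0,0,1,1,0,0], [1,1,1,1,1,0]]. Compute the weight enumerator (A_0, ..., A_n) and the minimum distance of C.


Weight distribution: A_0 = 1, A_1 = 1, A_2 = 2, A_3 = 2, A_4 = 1, A_5 = 1. Minimum distance d = 1.

Enumerate all 2^3 = 8 messages m ∈ F_2^3.
For each, compute codeword c = mG in F_2^6, then tally its weight.
  m = 000 → c = 000000, weight = 0.
  m = 100 → c = 000010, weight = 1.
  m = 010 → c = 001100, weight = 2.
  m = 110 → c = 001110, weight = 3.
  m = 001 → c = 111110, weight = 5.
  m = 101 → c = 111100, weight = 4.
  m = 011 → c = 110010, weight = 3.
  m = 111 → c = 110000, weight = 2.
Tally weights:
  weight 0: 1 codewords.
  weight 1: 1 codewords.
  weight 2: 2 codewords.
  weight 3: 2 codewords.
  weight 4: 1 codewords.
  weight 5: 1 codewords.
Minimum distance d = smallest w > 0 with A_w > 0 = 1.
Sanity: Σ A_w = 8 = 2^3 = 8 ✓.


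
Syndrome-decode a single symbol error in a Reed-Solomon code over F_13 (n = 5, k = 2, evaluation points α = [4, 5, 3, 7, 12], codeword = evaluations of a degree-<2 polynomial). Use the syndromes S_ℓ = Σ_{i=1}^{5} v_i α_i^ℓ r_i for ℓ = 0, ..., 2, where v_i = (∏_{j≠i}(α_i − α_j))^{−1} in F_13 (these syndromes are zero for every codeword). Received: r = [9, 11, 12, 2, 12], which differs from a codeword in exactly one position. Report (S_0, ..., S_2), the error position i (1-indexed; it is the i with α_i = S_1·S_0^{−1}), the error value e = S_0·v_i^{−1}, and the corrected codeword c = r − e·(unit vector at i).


S = (10, 4, 12), error at position 3, error magnitude e = 5, c = [9, 11, 7, 2, 12].

Step 1: column multipliers v_i = (∏_{j≠i}(α_i − α_j))^{−1} mod 13.
  i = 1 (α = 4): (4−5)(4−3)(4−7)(4−12) = (−1)·1·(−3)·(−8) = −24 ≡ 2, so v_1 = 2^{−1} = 7 (mod 13).
  i = 2 (α = 5): (5−4)(5−3)(5−7)(5−12) = 1·2·(−2)·(−7) = 28 ≡ 2, so v_2 = 2^{−1} = 7 (mod 13).
  i = 3 (α = 3): (3−4)(3−5)(3−7)(3−12) = (−1)·(−2)·(−4)·(−9) = 72 ≡ 7, so v_3 = 7^{−1} = 2 (mod 13).
  i = 4 (α = 7): (7−4)(7−5)(7−3)(7−12) = 3·2·4·(−5) = −120 ≡ 10, so v_4 = 10^{−1} = 4 (mod 13).
  i = 5 (α = 12): (12−4)(12−5)(12−3)(12−7) = 8·7·9·5 = 2520 ≡ 11, so v_5 = 11^{−1} = 6 (mod 13).
  v = [7, 7, 2, 4, 6].
Step 2: syndromes of r = [9, 11, 12, 2, 12] (all sums mod 13).
  S_0 = Σ v_i r_i = 7·9 + 7·11 + 2·12 + 4·2 + 6·12 = 244 ≡ 10.
  S_1 = Σ v_i α_i r_i = 7·4·9 + 7·5·11 + 2·3·12 + 4·7·2 + 6·12·12 = 1629 ≡ 4.
  α_i^2 mod 13 = [3, 12, 9, 10, 1].
  S_2 = Σ v_i α_i^2 r_i = 7·3·9 + 7·12·11 + 2·9·12 + 4·10·2 + 6·1·12 = 1481 ≡ 12.
  S = (10, 4, 12) ≠ 0, so r is not a codeword (an error is present).
Step 3: locate the error. For a single error e at position i, S_ℓ = v_i·e·α_i^ℓ, so α_err = S_1/S_0.
  S_0^{−1} = 10^{−1} = 4 (mod 13), so α_err = 4·4 = 16 ≡ 3 = α_3. Error position i = 3.
  Consistency check: S_2/S_1 = 12·10 = 120 ≡ 3 = α_err ✓ (single-error assumption holds).
Step 4: error magnitude e = S_0/v_3 = S_0·∏_{j≠3}(α_3 − α_j) = 10·7 = 70 ≡ 5 (mod 13).
Step 5: correct position 3: c_3 = r_3 − e = 12 − 5 ≡ 7 (mod 13). Hence c = [9, 11, 7, 2, 12].
  Check: interpolating c through the α_i gives m(x) = 1 + 2·x (degree < 2) with m(α_i) = c_i for every i, so c is indeed a codeword.


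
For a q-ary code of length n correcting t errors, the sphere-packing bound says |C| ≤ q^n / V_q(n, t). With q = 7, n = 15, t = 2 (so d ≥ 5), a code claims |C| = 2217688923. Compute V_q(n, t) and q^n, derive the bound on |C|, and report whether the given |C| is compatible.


V_q(n, t) = 3871, q^n = 4747561509943, Hamming bound = 1226443169, |C| = 2217688923 > bound (violated).

Step 1: Compute V_q(n, t) = Σ_{j=0}^2 C(n, j) (q−1)^j.
  j = 0: C(15,0)·(6)^0 = 1·1 = 1.
  j = 1: C(15,1)·(6)^1 = 15·6 = 90.
  j = 2: C(15,2)·(6)^2 = 105·36 = 3780.
  V_q(n, t) = 1 + 90 + 3780 = 3871.
Step 2: q^n = 7^15 = 4747561509943.
Step 3: Hamming bound ⌊q^n / V_q(n,t)⌋ = ⌊4747561509943/3871⌋ = 1226443169.
Step 4: Compare |C| = 2217688923 to 1226443169: violated.
The claimed |C| lies above the Hamming bound, so no 7-ary code of length 15 with d ≥ 5 can have 2217688923 codewords.


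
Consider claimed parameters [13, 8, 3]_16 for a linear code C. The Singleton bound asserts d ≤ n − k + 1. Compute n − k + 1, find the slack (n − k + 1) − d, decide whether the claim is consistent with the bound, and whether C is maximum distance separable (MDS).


Singleton RHS = n − k + 1 = 6, slack = 3, bound satisfied, not MDS.

Singleton bound: d ≤ n − k + 1.
Here n = 13, k = 8, so n − k + 1 = 6.
Given d = 3, check d ≤ 6: YES.
Slack = (n − k + 1) − d = 3.
The code is NOT MDS (slack = 3 > 0).
Description: the claimed parameters are [13, 8, 3]_16; such a code would be non-MDS.


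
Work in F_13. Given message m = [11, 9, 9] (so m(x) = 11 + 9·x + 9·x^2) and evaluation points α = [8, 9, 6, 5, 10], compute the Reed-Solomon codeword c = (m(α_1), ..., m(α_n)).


c = [9, 2, 12, 8, 0]

Message polynomial: m(x) = 11 + 9·x + 9·x^2 (mod 13).
For each evaluation point α_i, compute m(α_i) mod 13:
  α_1 = 8: Horner steps 9 → 3 → 9, so m(8) = 9.
  α_2 = 9: Horner steps 9 → 12 → 2, so m(9) = 2.
  α_3 = 6: Horner steps 9 → 11 → 12, so m(6) = 12.
  α_4 = 5: Horner steps 9 → 2 → 8, so m(5) = 8.
  α_5 = 10: Horner steps 9 → 8 → 0, so m(10) = 0.
Codeword c = [9, 2, 12, 8, 0] ∈ F_13^5.


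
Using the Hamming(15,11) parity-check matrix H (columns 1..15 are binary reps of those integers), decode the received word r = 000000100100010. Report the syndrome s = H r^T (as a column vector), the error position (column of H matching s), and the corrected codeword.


s = (0, 0, 1, 1)^T, error position = 3, corrected codeword c = 001000100100010

Compute s = H r^T mod 2 one row at a time:
  s_1 = 0 + 0 + 1 + 0 + 0 + 0 + 1 + 0 = 2 ≡ 0 (mod 2).
  s_2 = 0 + 0 + 0 + 1 + 0 + 0 + 1 + 0 = 2 ≡ 0 (mod 2).
  s_3 = 0 + 0 + 0 + 1 + 1 + 0 + 1 + 0 = 3 ≡ 1 (mod 2).
  s_4 = 0 + 0 + 0 + 1 + 0 + 0 + 0 + 0 = 1 ≡ 1 (mod 2).
s = (0, 0, 1, 1)^T — this equals column 3 of H (binary 0011), so error is at position 3.
Correct: flip bit 3 of r = 000000100100010 to get c = 001000100100010.


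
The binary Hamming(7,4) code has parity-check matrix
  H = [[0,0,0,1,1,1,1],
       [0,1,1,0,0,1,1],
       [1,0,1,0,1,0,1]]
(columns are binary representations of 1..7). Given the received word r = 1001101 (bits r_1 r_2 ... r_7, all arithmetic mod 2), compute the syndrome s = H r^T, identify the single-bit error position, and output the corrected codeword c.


s = (1, 1, 1)^T, error position = 7, corrected codeword c = 1001100

Compute s = H r^T mod 2 one row at a time:
  s_1 = 1 + 1 + 0 + 1 = 3 ≡ 1 (mod 2).
  s_2 = 0 + 0 + 0 + 1 = 1 ≡ 1 (mod 2).
  s_3 = 1 + 0 + 1 + 1 = 3 ≡ 1 (mod 2).
s = (1, 1, 1)^T — this equals column 7 of H (binary 111), so error is at position 7.
Correct: flip bit 7 of r = 1001101 to get c = 1001100.
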